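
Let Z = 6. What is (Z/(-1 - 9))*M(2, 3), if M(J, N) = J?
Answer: -6/5 ≈ -1.2000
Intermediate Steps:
(Z/(-1 - 9))*M(2, 3) = (6/(-1 - 9))*2 = (6/(-10))*2 = (6*(-⅒))*2 = -⅗*2 = -6/5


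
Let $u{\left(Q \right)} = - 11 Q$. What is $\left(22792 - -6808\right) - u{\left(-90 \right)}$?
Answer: $28610$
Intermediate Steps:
$\left(22792 - -6808\right) - u{\left(-90 \right)} = \left(22792 - -6808\right) - \left(-11\right) \left(-90\right) = \left(22792 + 6808\right) - 990 = 29600 - 990 = 28610$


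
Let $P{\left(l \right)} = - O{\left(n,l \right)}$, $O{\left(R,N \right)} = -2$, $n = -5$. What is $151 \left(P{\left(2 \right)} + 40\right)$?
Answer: $6342$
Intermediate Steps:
$P{\left(l \right)} = 2$ ($P{\left(l \right)} = \left(-1\right) \left(-2\right) = 2$)
$151 \left(P{\left(2 \right)} + 40\right) = 151 \left(2 + 40\right) = 151 \cdot 42 = 6342$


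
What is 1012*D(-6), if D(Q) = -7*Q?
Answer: 42504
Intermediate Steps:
1012*D(-6) = 1012*(-7*(-6)) = 1012*42 = 42504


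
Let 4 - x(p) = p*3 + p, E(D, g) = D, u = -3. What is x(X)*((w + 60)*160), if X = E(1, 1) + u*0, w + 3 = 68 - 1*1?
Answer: 0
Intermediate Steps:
w = 64 (w = -3 + (68 - 1*1) = -3 + (68 - 1) = -3 + 67 = 64)
X = 1 (X = 1 - 3*0 = 1 + 0 = 1)
x(p) = 4 - 4*p (x(p) = 4 - (p*3 + p) = 4 - (3*p + p) = 4 - 4*p)
x(X)*((w + 60)*160) = (4 - 4*1)*((64 + 60)*160) = (4 - 4)*(124*160) = 0*19840 = 0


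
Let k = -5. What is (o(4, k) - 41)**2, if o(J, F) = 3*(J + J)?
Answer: 289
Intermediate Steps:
o(J, F) = 6*J (o(J, F) = 3*(2*J) = 6*J)
(o(4, k) - 41)**2 = (6*4 - 41)**2 = (24 - 41)**2 = (-17)**2 = 289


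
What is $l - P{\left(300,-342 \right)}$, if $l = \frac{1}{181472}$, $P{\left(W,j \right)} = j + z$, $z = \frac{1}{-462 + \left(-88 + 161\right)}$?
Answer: $\frac{24142853797}{70592608} \approx 342.0$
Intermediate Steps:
$z = - \frac{1}{389}$ ($z = \frac{1}{-462 + 73} = \frac{1}{-389} = - \frac{1}{389} \approx -0.0025707$)
$P{\left(W,j \right)} = - \frac{1}{389} + j$ ($P{\left(W,j \right)} = j - \frac{1}{389} = - \frac{1}{389} + j$)
$l = \frac{1}{181472} \approx 5.5105 \cdot 10^{-6}$
$l - P{\left(300,-342 \right)} = \frac{1}{181472} - \left(- \frac{1}{389} - 342\right) = \frac{1}{181472} - - \frac{133039}{389} = \frac{1}{181472} + \frac{133039}{389} = \frac{24142853797}{70592608}$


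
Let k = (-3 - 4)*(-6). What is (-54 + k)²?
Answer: 144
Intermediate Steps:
k = 42 (k = -7*(-6) = 42)
(-54 + k)² = (-54 + 42)² = (-12)² = 144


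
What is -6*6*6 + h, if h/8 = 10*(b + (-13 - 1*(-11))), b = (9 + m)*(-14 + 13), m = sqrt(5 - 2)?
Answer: -1096 - 80*sqrt(3) ≈ -1234.6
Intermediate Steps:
m = sqrt(3) ≈ 1.7320
b = -9 - sqrt(3) (b = (9 + sqrt(3))*(-14 + 13) = (9 + sqrt(3))*(-1) = -9 - sqrt(3) ≈ -10.732)
h = -880 - 80*sqrt(3) (h = 8*(10*((-9 - sqrt(3)) + (-13 - 1*(-11)))) = 8*(10*((-9 - sqrt(3)) + (-13 + 11))) = 8*(10*((-9 - sqrt(3)) - 2)) = 8*(10*(-11 - sqrt(3))) = 8*(-110 - 10*sqrt(3)) = -880 - 80*sqrt(3) ≈ -1018.6)
-6*6*6 + h = -6*6*6 + (-880 - 80*sqrt(3)) = -36*6 + (-880 - 80*sqrt(3)) = -216 + (-880 - 80*sqrt(3)) = -1096 - 80*sqrt(3)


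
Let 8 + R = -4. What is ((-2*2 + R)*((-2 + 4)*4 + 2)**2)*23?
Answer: -36800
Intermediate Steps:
R = -12 (R = -8 - 4 = -12)
((-2*2 + R)*((-2 + 4)*4 + 2)**2)*23 = ((-2*2 - 12)*((-2 + 4)*4 + 2)**2)*23 = ((-4 - 12)*(2*4 + 2)**2)*23 = -16*(8 + 2)**2*23 = -16*10**2*23 = -16*100*23 = -1600*23 = -36800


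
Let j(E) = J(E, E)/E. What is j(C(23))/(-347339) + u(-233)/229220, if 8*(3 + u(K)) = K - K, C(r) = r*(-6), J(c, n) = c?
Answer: -1271237/79617045580 ≈ -1.5967e-5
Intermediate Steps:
C(r) = -6*r
u(K) = -3 (u(K) = -3 + (K - K)/8 = -3 + (⅛)*0 = -3 + 0 = -3)
j(E) = 1 (j(E) = E/E = 1)
j(C(23))/(-347339) + u(-233)/229220 = 1/(-347339) - 3/229220 = 1*(-1/347339) - 3*1/229220 = -1/347339 - 3/229220 = -1271237/79617045580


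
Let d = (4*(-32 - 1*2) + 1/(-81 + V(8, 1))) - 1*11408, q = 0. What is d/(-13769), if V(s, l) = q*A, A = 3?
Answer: 935065/1115289 ≈ 0.83841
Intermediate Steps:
V(s, l) = 0 (V(s, l) = 0*3 = 0)
d = -935065/81 (d = (4*(-32 - 1*2) + 1/(-81 + 0)) - 1*11408 = (4*(-32 - 2) + 1/(-81)) - 11408 = (4*(-34) - 1/81) - 11408 = (-136 - 1/81) - 11408 = -11017/81 - 11408 = -935065/81 ≈ -11544.)
d/(-13769) = -935065/81/(-13769) = -935065/81*(-1/13769) = 935065/1115289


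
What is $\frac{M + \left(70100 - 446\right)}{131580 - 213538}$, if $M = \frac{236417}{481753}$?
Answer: $- \frac{33556259879}{39483512374} \approx -0.84988$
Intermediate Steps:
$M = \frac{236417}{481753}$ ($M = 236417 \cdot \frac{1}{481753} = \frac{236417}{481753} \approx 0.49074$)
$\frac{M + \left(70100 - 446\right)}{131580 - 213538} = \frac{\frac{236417}{481753} + \left(70100 - 446\right)}{131580 - 213538} = \frac{\frac{236417}{481753} + \left(70100 - 446\right)}{-81958} = \left(\frac{236417}{481753} + 69654\right) \left(- \frac{1}{81958}\right) = \frac{33556259879}{481753} \left(- \frac{1}{81958}\right) = - \frac{33556259879}{39483512374}$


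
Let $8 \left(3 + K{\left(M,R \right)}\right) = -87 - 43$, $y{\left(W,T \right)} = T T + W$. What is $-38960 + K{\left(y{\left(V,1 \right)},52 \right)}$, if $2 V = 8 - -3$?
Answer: $- \frac{155917}{4} \approx -38979.0$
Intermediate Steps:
$V = \frac{11}{2}$ ($V = \frac{8 - -3}{2} = \frac{8 + 3}{2} = \frac{1}{2} \cdot 11 = \frac{11}{2} \approx 5.5$)
$y{\left(W,T \right)} = W + T^{2}$ ($y{\left(W,T \right)} = T^{2} + W = W + T^{2}$)
$K{\left(M,R \right)} = - \frac{77}{4}$ ($K{\left(M,R \right)} = -3 + \frac{-87 - 43}{8} = -3 + \frac{1}{8} \left(-130\right) = -3 - \frac{65}{4} = - \frac{77}{4}$)
$-38960 + K{\left(y{\left(V,1 \right)},52 \right)} = -38960 - \frac{77}{4} = - \frac{155917}{4}$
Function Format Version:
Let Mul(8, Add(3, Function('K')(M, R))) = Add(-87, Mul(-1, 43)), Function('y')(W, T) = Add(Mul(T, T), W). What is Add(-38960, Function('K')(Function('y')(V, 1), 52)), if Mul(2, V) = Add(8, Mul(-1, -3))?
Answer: Rational(-155917, 4) ≈ -38979.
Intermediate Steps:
V = Rational(11, 2) (V = Mul(Rational(1, 2), Add(8, Mul(-1, -3))) = Mul(Rational(1, 2), Add(8, 3)) = Mul(Rational(1, 2), 11) = Rational(11, 2) ≈ 5.5000)
Function('y')(W, T) = Add(W, Pow(T, 2)) (Function('y')(W, T) = Add(Pow(T, 2), W) = Add(W, Pow(T, 2)))
Function('K')(M, R) = Rational(-77, 4) (Function('K')(M, R) = Add(-3, Mul(Rational(1, 8), Add(-87, Mul(-1, 43)))) = Add(-3, Mul(Rational(1, 8), Add(-87, -43))) = Add(-3, Mul(Rational(1, 8), -130)) = Add(-3, Rational(-65, 4)) = Rational(-77, 4))
Add(-38960, Function('K')(Function('y')(V, 1), 52)) = Add(-38960, Rational(-77, 4)) = Rational(-155917, 4)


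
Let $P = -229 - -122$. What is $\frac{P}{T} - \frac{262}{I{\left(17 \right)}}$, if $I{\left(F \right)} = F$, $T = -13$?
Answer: $- \frac{1587}{221} \approx -7.181$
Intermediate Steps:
$P = -107$ ($P = -229 + 122 = -107$)
$\frac{P}{T} - \frac{262}{I{\left(17 \right)}} = - \frac{107}{-13} - \frac{262}{17} = \left(-107\right) \left(- \frac{1}{13}\right) - \frac{262}{17} = \frac{107}{13} - \frac{262}{17} = - \frac{1587}{221}$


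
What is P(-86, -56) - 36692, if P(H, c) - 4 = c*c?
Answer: -33552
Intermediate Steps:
P(H, c) = 4 + c² (P(H, c) = 4 + c*c = 4 + c²)
P(-86, -56) - 36692 = (4 + (-56)²) - 36692 = (4 + 3136) - 36692 = 3140 - 36692 = -33552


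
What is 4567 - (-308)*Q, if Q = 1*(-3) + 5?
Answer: 5183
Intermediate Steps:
Q = 2 (Q = -3 + 5 = 2)
4567 - (-308)*Q = 4567 - (-308)*2 = 4567 - 1*(-616) = 4567 + 616 = 5183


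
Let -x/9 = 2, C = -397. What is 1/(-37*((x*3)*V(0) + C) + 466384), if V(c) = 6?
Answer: 1/493061 ≈ 2.0281e-6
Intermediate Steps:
x = -18 (x = -9*2 = -18)
1/(-37*((x*3)*V(0) + C) + 466384) = 1/(-37*(-18*3*6 - 397) + 466384) = 1/(-37*(-54*6 - 397) + 466384) = 1/(-37*(-324 - 397) + 466384) = 1/(-37*(-721) + 466384) = 1/(26677 + 466384) = 1/493061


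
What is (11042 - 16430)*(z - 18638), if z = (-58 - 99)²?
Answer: -32387268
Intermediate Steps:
z = 24649 (z = (-157)² = 24649)
(11042 - 16430)*(z - 18638) = (11042 - 16430)*(24649 - 18638) = -5388*6011 = -32387268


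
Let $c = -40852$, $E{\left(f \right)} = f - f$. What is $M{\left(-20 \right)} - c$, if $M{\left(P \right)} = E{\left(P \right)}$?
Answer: $40852$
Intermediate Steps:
$E{\left(f \right)} = 0$
$M{\left(P \right)} = 0$
$M{\left(-20 \right)} - c = 0 - -40852 = 0 + 40852 = 40852$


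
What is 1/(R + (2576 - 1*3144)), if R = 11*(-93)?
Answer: -1/1591 ≈ -0.00062854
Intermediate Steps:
R = -1023
1/(R + (2576 - 1*3144)) = 1/(-1023 + (2576 - 1*3144)) = 1/(-1023 + (2576 - 3144)) = 1/(-1023 - 568) = 1/(-1591) = -1/1591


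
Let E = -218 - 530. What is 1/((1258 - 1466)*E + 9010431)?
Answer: 1/9166015 ≈ 1.0910e-7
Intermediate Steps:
E = -748
1/((1258 - 1466)*E + 9010431) = 1/((1258 - 1466)*(-748) + 9010431) = 1/(-208*(-748) + 9010431) = 1/(155584 + 9010431) = 1/9166015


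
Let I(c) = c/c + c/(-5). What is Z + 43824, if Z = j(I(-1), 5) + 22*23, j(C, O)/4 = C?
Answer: 221674/5 ≈ 44335.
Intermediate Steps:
I(c) = 1 - c/5 (I(c) = 1 + c*(-⅕) = 1 - c/5)
j(C, O) = 4*C
Z = 2554/5 (Z = 4*(1 - ⅕*(-1)) + 22*23 = 4*(1 + ⅕) + 506 = 4*(6/5) + 506 = 24/5 + 506 = 2554/5 ≈ 510.80)
Z + 43824 = 2554/5 + 43824 = 221674/5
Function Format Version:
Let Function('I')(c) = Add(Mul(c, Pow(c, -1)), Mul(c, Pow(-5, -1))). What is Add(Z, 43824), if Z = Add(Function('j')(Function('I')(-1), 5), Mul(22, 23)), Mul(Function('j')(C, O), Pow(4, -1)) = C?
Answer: Rational(221674, 5) ≈ 44335.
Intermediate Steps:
Function('I')(c) = Add(1, Mul(Rational(-1, 5), c)) (Function('I')(c) = Add(1, Mul(c, Rational(-1, 5))) = Add(1, Mul(Rational(-1, 5), c)))
Function('j')(C, O) = Mul(4, C)
Z = Rational(2554, 5) (Z = Add(Mul(4, Add(1, Mul(Rational(-1, 5), -1))), Mul(22, 23)) = Add(Mul(4, Add(1, Rational(1, 5))), 506) = Add(Mul(4, Rational(6, 5)), 506) = Add(Rational(24, 5), 506) = Rational(2554, 5) ≈ 510.80)
Add(Z, 43824) = Add(Rational(2554, 5), 43824) = Rational(221674, 5)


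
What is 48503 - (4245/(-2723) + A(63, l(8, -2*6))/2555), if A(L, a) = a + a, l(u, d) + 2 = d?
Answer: 48208449502/993895 ≈ 48505.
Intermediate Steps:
l(u, d) = -2 + d
A(L, a) = 2*a
48503 - (4245/(-2723) + A(63, l(8, -2*6))/2555) = 48503 - (4245/(-2723) + (2*(-2 - 2*6))/2555) = 48503 - (4245*(-1/2723) + (2*(-2 - 12))*(1/2555)) = 48503 - (-4245/2723 + (2*(-14))*(1/2555)) = 48503 - (-4245/2723 - 28*1/2555) = 48503 - (-4245/2723 - 4/365) = 48503 - 1*(-1560317/993895) = 48503 + 1560317/993895 = 48208449502/993895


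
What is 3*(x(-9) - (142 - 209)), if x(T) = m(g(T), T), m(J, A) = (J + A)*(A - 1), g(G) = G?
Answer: 741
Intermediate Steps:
m(J, A) = (-1 + A)*(A + J) (m(J, A) = (A + J)*(-1 + A) = (-1 + A)*(A + J))
x(T) = -2*T + 2*T² (x(T) = T² - T - T + T*T = T² - T - T + T² = -2*T + 2*T²)
3*(x(-9) - (142 - 209)) = 3*(2*(-9)*(-1 - 9) - (142 - 209)) = 3*(2*(-9)*(-10) - 1*(-67)) = 3*(180 + 67) = 3*247 = 741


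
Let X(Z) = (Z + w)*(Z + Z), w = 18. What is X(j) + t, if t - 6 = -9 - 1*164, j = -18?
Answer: -167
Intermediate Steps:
X(Z) = 2*Z*(18 + Z) (X(Z) = (Z + 18)*(Z + Z) = (18 + Z)*(2*Z) = 2*Z*(18 + Z))
t = -167 (t = 6 + (-9 - 1*164) = 6 + (-9 - 164) = 6 - 173 = -167)
X(j) + t = 2*(-18)*(18 - 18) - 167 = 2*(-18)*0 - 167 = 0 - 167 = -167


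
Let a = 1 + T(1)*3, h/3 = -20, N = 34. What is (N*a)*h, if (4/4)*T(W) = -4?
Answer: 22440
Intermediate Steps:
T(W) = -4
h = -60 (h = 3*(-20) = -60)
a = -11 (a = 1 - 4*3 = 1 - 12 = -11)
(N*a)*h = (34*(-11))*(-60) = -374*(-60) = 22440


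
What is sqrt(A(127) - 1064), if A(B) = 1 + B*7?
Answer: I*sqrt(174) ≈ 13.191*I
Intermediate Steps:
A(B) = 1 + 7*B
sqrt(A(127) - 1064) = sqrt((1 + 7*127) - 1064) = sqrt((1 + 889) - 1064) = sqrt(890 - 1064) = sqrt(-174) = I*sqrt(174)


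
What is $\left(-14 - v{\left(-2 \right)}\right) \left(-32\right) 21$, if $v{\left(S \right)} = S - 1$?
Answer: $7392$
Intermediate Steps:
$v{\left(S \right)} = -1 + S$ ($v{\left(S \right)} = S - 1 = -1 + S$)
$\left(-14 - v{\left(-2 \right)}\right) \left(-32\right) 21 = \left(-14 - \left(-1 - 2\right)\right) \left(-32\right) 21 = \left(-14 - -3\right) \left(-32\right) 21 = \left(-14 + 3\right) \left(-32\right) 21 = \left(-11\right) \left(-32\right) 21 = 352 \cdot 21 = 7392$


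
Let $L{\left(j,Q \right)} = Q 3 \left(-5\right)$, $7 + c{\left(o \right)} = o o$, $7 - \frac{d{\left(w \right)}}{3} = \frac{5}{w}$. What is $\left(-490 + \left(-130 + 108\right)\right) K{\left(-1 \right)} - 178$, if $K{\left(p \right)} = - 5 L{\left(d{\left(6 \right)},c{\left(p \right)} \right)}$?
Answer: $230222$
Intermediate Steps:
$d{\left(w \right)} = 21 - \frac{15}{w}$ ($d{\left(w \right)} = 21 - 3 \frac{5}{w} = 21 - \frac{15}{w}$)
$c{\left(o \right)} = -7 + o^{2}$ ($c{\left(o \right)} = -7 + o o = -7 + o^{2}$)
$L{\left(j,Q \right)} = - 15 Q$ ($L{\left(j,Q \right)} = Q \left(-15\right) = - 15 Q$)
$K{\left(p \right)} = -525 + 75 p^{2}$ ($K{\left(p \right)} = - 5 \left(- 15 \left(-7 + p^{2}\right)\right) = - 5 \left(105 - 15 p^{2}\right) = -525 + 75 p^{2}$)
$\left(-490 + \left(-130 + 108\right)\right) K{\left(-1 \right)} - 178 = \left(-490 + \left(-130 + 108\right)\right) \left(-525 + 75 \left(-1\right)^{2}\right) - 178 = \left(-490 - 22\right) \left(-525 + 75 \cdot 1\right) - 178 = - 512 \left(-525 + 75\right) - 178 = \left(-512\right) \left(-450\right) - 178 = 230400 - 178 = 230222$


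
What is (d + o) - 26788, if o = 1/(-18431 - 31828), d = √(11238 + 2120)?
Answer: -1346338093/50259 + √13358 ≈ -26672.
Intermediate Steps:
d = √13358 ≈ 115.58
o = -1/50259 (o = 1/(-50259) = -1/50259 ≈ -1.9897e-5)
(d + o) - 26788 = (√13358 - 1/50259) - 26788 = (-1/50259 + √13358) - 26788 = -1346338093/50259 + √13358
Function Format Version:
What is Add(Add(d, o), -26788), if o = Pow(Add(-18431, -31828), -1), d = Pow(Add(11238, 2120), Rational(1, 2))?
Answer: Add(Rational(-1346338093, 50259), Pow(13358, Rational(1, 2))) ≈ -26672.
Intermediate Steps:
d = Pow(13358, Rational(1, 2)) ≈ 115.58
o = Rational(-1, 50259) (o = Pow(-50259, -1) = Rational(-1, 50259) ≈ -1.9897e-5)
Add(Add(d, o), -26788) = Add(Add(Pow(13358, Rational(1, 2)), Rational(-1, 50259)), -26788) = Add(Add(Rational(-1, 50259), Pow(13358, Rational(1, 2))), -26788) = Add(Rational(-1346338093, 50259), Pow(13358, Rational(1, 2)))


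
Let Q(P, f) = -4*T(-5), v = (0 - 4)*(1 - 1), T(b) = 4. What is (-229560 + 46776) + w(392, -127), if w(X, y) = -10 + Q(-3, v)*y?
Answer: -180762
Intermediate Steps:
v = 0 (v = -4*0 = 0)
Q(P, f) = -16 (Q(P, f) = -4*4 = -16)
w(X, y) = -10 - 16*y
(-229560 + 46776) + w(392, -127) = (-229560 + 46776) + (-10 - 16*(-127)) = -182784 + (-10 + 2032) = -182784 + 2022 = -180762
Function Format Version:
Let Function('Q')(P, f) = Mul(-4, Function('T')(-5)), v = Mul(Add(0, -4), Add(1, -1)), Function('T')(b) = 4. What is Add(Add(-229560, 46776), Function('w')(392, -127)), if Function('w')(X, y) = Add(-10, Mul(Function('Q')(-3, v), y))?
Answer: -180762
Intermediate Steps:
v = 0 (v = Mul(-4, 0) = 0)
Function('Q')(P, f) = -16 (Function('Q')(P, f) = Mul(-4, 4) = -16)
Function('w')(X, y) = Add(-10, Mul(-16, y))
Add(Add(-229560, 46776), Function('w')(392, -127)) = Add(Add(-229560, 46776), Add(-10, Mul(-16, -127))) = Add(-182784, Add(-10, 2032)) = Add(-182784, 2022) = -180762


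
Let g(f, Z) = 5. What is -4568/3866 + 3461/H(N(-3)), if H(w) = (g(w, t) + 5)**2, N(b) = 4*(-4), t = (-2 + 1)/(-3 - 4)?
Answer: 6461713/193300 ≈ 33.428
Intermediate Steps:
t = 1/7 (t = -1/(-7) = -1*(-1/7) = 1/7 ≈ 0.14286)
N(b) = -16
H(w) = 100 (H(w) = (5 + 5)**2 = 10**2 = 100)
-4568/3866 + 3461/H(N(-3)) = -4568/3866 + 3461/100 = -4568*1/3866 + 3461*(1/100) = -2284/1933 + 3461/100 = 6461713/193300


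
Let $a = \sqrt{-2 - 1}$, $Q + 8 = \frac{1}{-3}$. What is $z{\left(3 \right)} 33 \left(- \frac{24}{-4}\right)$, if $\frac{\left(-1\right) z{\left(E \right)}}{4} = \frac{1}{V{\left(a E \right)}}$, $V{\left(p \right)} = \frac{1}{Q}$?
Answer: $6600$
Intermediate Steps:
$Q = - \frac{25}{3}$ ($Q = -8 + \frac{1}{-3} = -8 - \frac{1}{3} = - \frac{25}{3} \approx -8.3333$)
$a = i \sqrt{3}$ ($a = \sqrt{-3} = i \sqrt{3} \approx 1.732 i$)
$V{\left(p \right)} = - \frac{3}{25}$ ($V{\left(p \right)} = \frac{1}{- \frac{25}{3}} = - \frac{3}{25}$)
$z{\left(E \right)} = \frac{100}{3}$ ($z{\left(E \right)} = - \frac{4}{- \frac{3}{25}} = \left(-4\right) \left(- \frac{25}{3}\right) = \frac{100}{3}$)
$z{\left(3 \right)} 33 \left(- \frac{24}{-4}\right) = \frac{100}{3} \cdot 33 \left(- \frac{24}{-4}\right) = 1100 \left(\left(-24\right) \left(- \frac{1}{4}\right)\right) = 1100 \cdot 6 = 6600$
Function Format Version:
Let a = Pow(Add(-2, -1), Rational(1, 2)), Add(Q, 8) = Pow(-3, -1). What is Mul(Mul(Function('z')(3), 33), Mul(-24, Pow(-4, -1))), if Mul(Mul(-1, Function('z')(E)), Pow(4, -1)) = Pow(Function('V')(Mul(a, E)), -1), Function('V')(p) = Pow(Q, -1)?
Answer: 6600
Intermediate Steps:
Q = Rational(-25, 3) (Q = Add(-8, Pow(-3, -1)) = Add(-8, Rational(-1, 3)) = Rational(-25, 3) ≈ -8.3333)
a = Mul(I, Pow(3, Rational(1, 2))) (a = Pow(-3, Rational(1, 2)) = Mul(I, Pow(3, Rational(1, 2))) ≈ Mul(1.7320, I))
Function('V')(p) = Rational(-3, 25) (Function('V')(p) = Pow(Rational(-25, 3), -1) = Rational(-3, 25))
Function('z')(E) = Rational(100, 3) (Function('z')(E) = Mul(-4, Pow(Rational(-3, 25), -1)) = Mul(-4, Rational(-25, 3)) = Rational(100, 3))
Mul(Mul(Function('z')(3), 33), Mul(-24, Pow(-4, -1))) = Mul(Mul(Rational(100, 3), 33), Mul(-24, Pow(-4, -1))) = Mul(1100, Mul(-24, Rational(-1, 4))) = Mul(1100, 6) = 6600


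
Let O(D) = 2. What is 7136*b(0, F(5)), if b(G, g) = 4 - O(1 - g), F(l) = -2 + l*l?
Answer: 14272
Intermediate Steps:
F(l) = -2 + l²
b(G, g) = 2 (b(G, g) = 4 - 1*2 = 4 - 2 = 2)
7136*b(0, F(5)) = 7136*2 = 14272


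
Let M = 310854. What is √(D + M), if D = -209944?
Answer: √100910 ≈ 317.66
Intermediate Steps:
√(D + M) = √(-209944 + 310854) = √100910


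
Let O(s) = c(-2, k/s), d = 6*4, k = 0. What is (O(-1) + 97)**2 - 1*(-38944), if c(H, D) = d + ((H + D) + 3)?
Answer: 53828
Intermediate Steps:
d = 24
c(H, D) = 27 + D + H (c(H, D) = 24 + ((H + D) + 3) = 24 + ((D + H) + 3) = 24 + (3 + D + H) = 27 + D + H)
O(s) = 25 (O(s) = 27 + 0/s - 2 = 27 + 0 - 2 = 25)
(O(-1) + 97)**2 - 1*(-38944) = (25 + 97)**2 - 1*(-38944) = 122**2 + 38944 = 14884 + 38944 = 53828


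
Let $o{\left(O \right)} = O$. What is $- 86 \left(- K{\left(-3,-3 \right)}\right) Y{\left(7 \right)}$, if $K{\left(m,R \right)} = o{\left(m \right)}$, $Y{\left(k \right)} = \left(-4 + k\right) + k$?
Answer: $-2580$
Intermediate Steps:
$Y{\left(k \right)} = -4 + 2 k$
$K{\left(m,R \right)} = m$
$- 86 \left(- K{\left(-3,-3 \right)}\right) Y{\left(7 \right)} = - 86 \left(\left(-1\right) \left(-3\right)\right) \left(-4 + 2 \cdot 7\right) = \left(-86\right) 3 \left(-4 + 14\right) = \left(-258\right) 10 = -2580$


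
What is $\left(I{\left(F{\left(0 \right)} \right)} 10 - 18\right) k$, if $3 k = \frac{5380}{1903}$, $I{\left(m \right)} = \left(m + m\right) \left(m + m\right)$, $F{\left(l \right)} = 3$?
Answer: $\frac{613320}{1903} \approx 322.29$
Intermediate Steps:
$I{\left(m \right)} = 4 m^{2}$ ($I{\left(m \right)} = 2 m 2 m = 4 m^{2}$)
$k = \frac{5380}{5709}$ ($k = \frac{5380 \cdot \frac{1}{1903}}{3} = \frac{1}{3} \cdot \frac{5380}{1903} = \frac{5380}{5709} \approx 0.94237$)
$\left(I{\left(F{\left(0 \right)} \right)} 10 - 18\right) k = \left(4 \cdot 3^{2} \cdot 10 - 18\right) \frac{5380}{5709} = \left(4 \cdot 9 \cdot 10 - 18\right) \frac{5380}{5709} = \left(36 \cdot 10 - 18\right) \frac{5380}{5709} = \left(360 - 18\right) \frac{5380}{5709} = 342 \cdot \frac{5380}{5709} = \frac{613320}{1903}$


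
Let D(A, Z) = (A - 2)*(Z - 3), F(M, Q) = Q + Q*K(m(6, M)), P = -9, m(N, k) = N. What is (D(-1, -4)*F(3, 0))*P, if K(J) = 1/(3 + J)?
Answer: 0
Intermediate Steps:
F(M, Q) = 10*Q/9 (F(M, Q) = Q + Q/(3 + 6) = Q + Q/9 = 10*Q/9)
D(A, Z) = (-3 + Z)*(-2 + A) (D(A, Z) = (-2 + A)*(-3 + Z) = (-3 + Z)*(-2 + A))
(D(-1, -4)*F(3, 0))*P = ((6 - 3*(-1) - 2*(-4) - 1*(-4))*((10/9)*0))*(-9) = ((6 + 3 + 8 + 4)*0)*(-9) = (21*0)*(-9) = 0*(-9) = 0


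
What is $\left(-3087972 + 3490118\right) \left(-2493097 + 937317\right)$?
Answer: $-625650703880$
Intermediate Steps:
$\left(-3087972 + 3490118\right) \left(-2493097 + 937317\right) = 402146 \left(-1555780\right) = -625650703880$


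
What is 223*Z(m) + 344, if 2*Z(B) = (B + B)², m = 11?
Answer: 54310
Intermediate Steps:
Z(B) = 2*B² (Z(B) = (B + B)²/2 = (2*B)²/2 = (4*B²)/2 = 2*B²)
223*Z(m) + 344 = 223*(2*11²) + 344 = 223*(2*121) + 344 = 223*242 + 344 = 53966 + 344 = 54310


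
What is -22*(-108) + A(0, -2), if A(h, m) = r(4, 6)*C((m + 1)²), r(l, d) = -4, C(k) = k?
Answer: 2372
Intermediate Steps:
A(h, m) = -4*(1 + m)² (A(h, m) = -4*(m + 1)² = -4*(1 + m)²)
-22*(-108) + A(0, -2) = -22*(-108) - 4*(1 - 2)² = 2376 - 4*(-1)² = 2376 - 4*1 = 2376 - 4 = 2372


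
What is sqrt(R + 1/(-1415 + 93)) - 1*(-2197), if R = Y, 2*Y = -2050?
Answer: 2197 + I*sqrt(1791377422)/1322 ≈ 2197.0 + 32.016*I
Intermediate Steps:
Y = -1025 (Y = (1/2)*(-2050) = -1025)
R = -1025
sqrt(R + 1/(-1415 + 93)) - 1*(-2197) = sqrt(-1025 + 1/(-1415 + 93)) - 1*(-2197) = sqrt(-1025 + 1/(-1322)) + 2197 = sqrt(-1025 - 1/1322) + 2197 = sqrt(-1355051/1322) + 2197 = I*sqrt(1791377422)/1322 + 2197 = 2197 + I*sqrt(1791377422)/1322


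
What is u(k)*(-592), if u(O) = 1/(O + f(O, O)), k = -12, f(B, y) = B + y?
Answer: 148/9 ≈ 16.444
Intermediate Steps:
u(O) = 1/(3*O) (u(O) = 1/(O + (O + O)) = 1/(O + 2*O) = 1/(3*O))
u(k)*(-592) = ((⅓)/(-12))*(-592) = ((⅓)*(-1/12))*(-592) = -1/36*(-592) = 148/9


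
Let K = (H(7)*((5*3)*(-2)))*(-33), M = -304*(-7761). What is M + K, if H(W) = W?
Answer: 2366274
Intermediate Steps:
M = 2359344
K = 6930 (K = (7*((5*3)*(-2)))*(-33) = (7*(15*(-2)))*(-33) = (7*(-30))*(-33) = -210*(-33) = 6930)
M + K = 2359344 + 6930 = 2366274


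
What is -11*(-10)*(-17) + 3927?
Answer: 2057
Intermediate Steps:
-11*(-10)*(-17) + 3927 = 110*(-17) + 3927 = -1870 + 3927 = 2057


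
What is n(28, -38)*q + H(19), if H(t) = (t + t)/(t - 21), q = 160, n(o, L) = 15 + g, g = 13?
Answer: 4461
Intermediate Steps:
n(o, L) = 28 (n(o, L) = 15 + 13 = 28)
H(t) = 2*t/(-21 + t) (H(t) = (2*t)/(-21 + t) = 2*t/(-21 + t))
n(28, -38)*q + H(19) = 28*160 + 2*19/(-21 + 19) = 4480 + 2*19/(-2) = 4480 + 2*19*(-½) = 4480 - 19 = 4461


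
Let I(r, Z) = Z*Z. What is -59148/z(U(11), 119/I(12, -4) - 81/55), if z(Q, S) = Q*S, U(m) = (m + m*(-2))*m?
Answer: 4731840/57739 ≈ 81.952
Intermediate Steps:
I(r, Z) = Z²
U(m) = -m² (U(m) = (m - 2*m)*m = (-m)*m = -m²)
-59148/z(U(11), 119/I(12, -4) - 81/55) = -59148*(-1/(121*(119/((-4)²) - 81/55))) = -59148*(-1/(121*(119/16 - 81*1/55))) = -59148*(-1/(121*(119*(1/16) - 81/55))) = -59148*(-1/(121*(119/16 - 81/55))) = -59148/((-121*5249/880)) = -59148/(-57739/80) = -59148*(-80/57739) = 4731840/57739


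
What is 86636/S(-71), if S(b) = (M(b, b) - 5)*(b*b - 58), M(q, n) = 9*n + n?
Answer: -716/29445 ≈ -0.024317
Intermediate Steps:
M(q, n) = 10*n
S(b) = (-58 + b²)*(-5 + 10*b) (S(b) = (10*b - 5)*(b*b - 58) = (-5 + 10*b)*(b² - 58) = (-5 + 10*b)*(-58 + b²) = (-58 + b²)*(-5 + 10*b))
86636/S(-71) = 86636/(290 - 580*(-71) - 5*(-71)² + 10*(-71)³) = 86636/(290 + 41180 - 5*5041 + 10*(-357911)) = 86636/(290 + 41180 - 25205 - 3579110) = 86636/(-3562845) = 86636*(-1/3562845) = -716/29445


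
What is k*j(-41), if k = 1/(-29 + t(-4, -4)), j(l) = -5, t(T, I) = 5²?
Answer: 5/4 ≈ 1.2500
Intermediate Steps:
t(T, I) = 25
k = -¼ (k = 1/(-29 + 25) = 1/(-4) = -¼ ≈ -0.25000)
k*j(-41) = -¼*(-5) = 5/4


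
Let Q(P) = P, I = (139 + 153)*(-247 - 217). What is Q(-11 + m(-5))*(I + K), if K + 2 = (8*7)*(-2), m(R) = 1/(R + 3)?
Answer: 1559423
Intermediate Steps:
m(R) = 1/(3 + R)
K = -114 (K = -2 + (8*7)*(-2) = -2 + 56*(-2) = -2 - 112 = -114)
I = -135488 (I = 292*(-464) = -135488)
Q(-11 + m(-5))*(I + K) = (-11 + 1/(3 - 5))*(-135488 - 114) = (-11 + 1/(-2))*(-135602) = (-11 - ½)*(-135602) = -23/2*(-135602) = 1559423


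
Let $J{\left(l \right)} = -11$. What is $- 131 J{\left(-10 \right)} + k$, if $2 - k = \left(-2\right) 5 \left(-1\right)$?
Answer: $1433$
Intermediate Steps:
$k = -8$ ($k = 2 - \left(-2\right) 5 \left(-1\right) = 2 - \left(-10\right) \left(-1\right) = 2 - 10 = -8$)
$- 131 J{\left(-10 \right)} + k = \left(-131\right) \left(-11\right) - 8 = 1441 - 8 = 1433$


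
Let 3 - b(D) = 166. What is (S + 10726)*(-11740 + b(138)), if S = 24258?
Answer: -416414552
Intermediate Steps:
b(D) = -163 (b(D) = 3 - 1*166 = 3 - 166 = -163)
(S + 10726)*(-11740 + b(138)) = (24258 + 10726)*(-11740 - 163) = 34984*(-11903) = -416414552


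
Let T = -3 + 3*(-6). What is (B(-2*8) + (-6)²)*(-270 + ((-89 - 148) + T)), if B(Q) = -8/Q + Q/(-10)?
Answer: -100584/5 ≈ -20117.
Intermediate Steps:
T = -21 (T = -3 - 18 = -21)
B(Q) = -8/Q - Q/10 (B(Q) = -8/Q + Q*(-⅒) = -8/Q - Q/10)
(B(-2*8) + (-6)²)*(-270 + ((-89 - 148) + T)) = ((-8/((-2*8)) - (-1)*8/5) + (-6)²)*(-270 + ((-89 - 148) - 21)) = ((-8/(-16) - ⅒*(-16)) + 36)*(-270 + (-237 - 21)) = ((-8*(-1/16) + 8/5) + 36)*(-270 - 258) = ((½ + 8/5) + 36)*(-528) = (21/10 + 36)*(-528) = (381/10)*(-528) = -100584/5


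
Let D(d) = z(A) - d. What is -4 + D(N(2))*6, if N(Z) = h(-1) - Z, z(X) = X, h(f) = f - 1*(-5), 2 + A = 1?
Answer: -22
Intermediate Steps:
A = -1 (A = -2 + 1 = -1)
h(f) = 5 + f (h(f) = f + 5 = 5 + f)
N(Z) = 4 - Z (N(Z) = (5 - 1) - Z = 4 - Z)
D(d) = -1 - d
-4 + D(N(2))*6 = -4 + (-1 - (4 - 1*2))*6 = -4 + (-1 - (4 - 2))*6 = -4 + (-1 - 1*2)*6 = -4 + (-1 - 2)*6 = -4 - 3*6 = -4 - 18 = -22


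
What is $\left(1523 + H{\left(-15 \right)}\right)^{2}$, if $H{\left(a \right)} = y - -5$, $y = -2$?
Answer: $2328676$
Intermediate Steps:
$H{\left(a \right)} = 3$ ($H{\left(a \right)} = -2 - -5 = -2 + 5 = 3$)
$\left(1523 + H{\left(-15 \right)}\right)^{2} = \left(1523 + 3\right)^{2} = 1526^{2} = 2328676$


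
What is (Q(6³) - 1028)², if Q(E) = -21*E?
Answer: 30958096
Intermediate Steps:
(Q(6³) - 1028)² = (-21*6³ - 1028)² = (-21*216 - 1028)² = (-4536 - 1028)² = (-5564)² = 30958096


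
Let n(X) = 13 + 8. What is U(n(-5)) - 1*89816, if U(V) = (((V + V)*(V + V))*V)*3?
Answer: 21316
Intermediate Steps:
n(X) = 21
U(V) = 12*V³ (U(V) = (((2*V)*(2*V))*V)*3 = ((4*V²)*V)*3 = (4*V³)*3 = 12*V³)
U(n(-5)) - 1*89816 = 12*21³ - 1*89816 = 12*9261 - 89816 = 111132 - 89816 = 21316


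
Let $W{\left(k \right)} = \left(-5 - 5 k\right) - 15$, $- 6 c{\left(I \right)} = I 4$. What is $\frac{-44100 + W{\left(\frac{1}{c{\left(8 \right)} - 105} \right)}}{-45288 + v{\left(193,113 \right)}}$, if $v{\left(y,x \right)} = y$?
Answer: $\frac{2920741}{2985289} \approx 0.97838$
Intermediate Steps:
$c{\left(I \right)} = - \frac{2 I}{3}$ ($c{\left(I \right)} = - \frac{I 4}{6} = - \frac{4 I}{6} = - \frac{2 I}{3}$)
$W{\left(k \right)} = -20 - 5 k$
$\frac{-44100 + W{\left(\frac{1}{c{\left(8 \right)} - 105} \right)}}{-45288 + v{\left(193,113 \right)}} = \frac{-44100 - \left(20 + \frac{5}{\left(- \frac{2}{3}\right) 8 - 105}\right)}{-45288 + 193} = \frac{-44100 - \left(20 + \frac{5}{- \frac{16}{3} - 105}\right)}{-45095} = \left(-44100 - \left(20 + \frac{5}{- \frac{331}{3}}\right)\right) \left(- \frac{1}{45095}\right) = \left(-44100 - \frac{6605}{331}\right) \left(- \frac{1}{45095}\right) = \left(- \frac{14603705}{331}\right) \left(- \frac{1}{45095}\right) = \frac{2920741}{2985289}$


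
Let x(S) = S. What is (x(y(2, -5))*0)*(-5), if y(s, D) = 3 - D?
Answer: 0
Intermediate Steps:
(x(y(2, -5))*0)*(-5) = ((3 - 1*(-5))*0)*(-5) = ((3 + 5)*0)*(-5) = (8*0)*(-5) = 0*(-5) = 0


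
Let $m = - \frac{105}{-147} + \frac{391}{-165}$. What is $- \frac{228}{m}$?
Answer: $\frac{65835}{478} \approx 137.73$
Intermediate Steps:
$m = - \frac{1912}{1155}$ ($m = \left(-105\right) \left(- \frac{1}{147}\right) + 391 \left(- \frac{1}{165}\right) = \frac{5}{7} - \frac{391}{165} = - \frac{1912}{1155} \approx -1.6554$)
$- \frac{228}{m} = - \frac{228}{- \frac{1912}{1155}} = \left(-228\right) \left(- \frac{1155}{1912}\right) = \frac{65835}{478}$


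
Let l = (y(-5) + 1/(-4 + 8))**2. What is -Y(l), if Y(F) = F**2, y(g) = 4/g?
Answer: -14641/160000 ≈ -0.091506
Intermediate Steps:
l = 121/400 (l = (4/(-5) + 1/(-4 + 8))**2 = (4*(-1/5) + 1/4)**2 = (-4/5 + 1/4)**2 = (-11/20)**2 = 121/400 ≈ 0.30250)
-Y(l) = -(121/400)**2 = -1*14641/160000 = -14641/160000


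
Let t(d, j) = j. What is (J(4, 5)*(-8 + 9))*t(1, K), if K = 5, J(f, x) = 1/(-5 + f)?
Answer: -5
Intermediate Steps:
(J(4, 5)*(-8 + 9))*t(1, K) = ((-8 + 9)/(-5 + 4))*5 = (1/(-1))*5 = -1*1*5 = -1*5 = -5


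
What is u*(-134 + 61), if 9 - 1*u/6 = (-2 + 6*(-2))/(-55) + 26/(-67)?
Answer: -14741766/3685 ≈ -4000.5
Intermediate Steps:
u = 201942/3685 (u = 54 - 6*((-2 + 6*(-2))/(-55) + 26/(-67)) = 54 - 6*((-2 - 12)*(-1/55) + 26*(-1/67)) = 54 - 6*(-14*(-1/55) - 26/67) = 54 - 6*(14/55 - 26/67) = 54 - 6*(-492/3685) = 54 + 2952/3685 = 201942/3685 ≈ 54.801)
u*(-134 + 61) = 201942*(-134 + 61)/3685 = (201942/3685)*(-73) = -14741766/3685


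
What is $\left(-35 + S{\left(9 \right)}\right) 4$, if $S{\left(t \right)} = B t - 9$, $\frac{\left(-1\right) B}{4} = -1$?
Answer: $-32$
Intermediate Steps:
$B = 4$ ($B = \left(-4\right) \left(-1\right) = 4$)
$S{\left(t \right)} = -9 + 4 t$ ($S{\left(t \right)} = 4 t - 9 = -9 + 4 t$)
$\left(-35 + S{\left(9 \right)}\right) 4 = \left(-35 + \left(-9 + 4 \cdot 9\right)\right) 4 = \left(-35 + \left(-9 + 36\right)\right) 4 = \left(-35 + 27\right) 4 = \left(-8\right) 4 = -32$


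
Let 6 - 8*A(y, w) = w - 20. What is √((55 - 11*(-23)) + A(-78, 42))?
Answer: 3*√34 ≈ 17.493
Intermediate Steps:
A(y, w) = 13/4 - w/8 (A(y, w) = ¾ - (w - 20)/8 = ¾ - (-20 + w)/8 = ¾ + (5/2 - w/8) = 13/4 - w/8)
√((55 - 11*(-23)) + A(-78, 42)) = √((55 - 11*(-23)) + (13/4 - ⅛*42)) = √((55 + 253) + (13/4 - 21/4)) = √(308 - 2) = √306 = 3*√34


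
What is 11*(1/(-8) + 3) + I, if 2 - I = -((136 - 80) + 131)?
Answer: 1765/8 ≈ 220.63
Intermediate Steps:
I = 189 (I = 2 - (-1)*((136 - 80) + 131) = 2 - (-1)*(56 + 131) = 2 - (-1)*187 = 2 - 1*(-187) = 2 + 187 = 189)
11*(1/(-8) + 3) + I = 11*(1/(-8) + 3) + 189 = 11*(-⅛ + 3) + 189 = 11*(23/8) + 189 = 253/8 + 189 = 1765/8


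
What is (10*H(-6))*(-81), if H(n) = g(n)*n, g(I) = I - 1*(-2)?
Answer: -19440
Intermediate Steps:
g(I) = 2 + I (g(I) = I + 2 = 2 + I)
H(n) = n*(2 + n) (H(n) = (2 + n)*n = n*(2 + n))
(10*H(-6))*(-81) = (10*(-6*(2 - 6)))*(-81) = (10*(-6*(-4)))*(-81) = (10*24)*(-81) = 240*(-81) = -19440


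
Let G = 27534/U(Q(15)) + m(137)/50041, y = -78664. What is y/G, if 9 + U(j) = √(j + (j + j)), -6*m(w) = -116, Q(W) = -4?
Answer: 9152526869359883916/355952246560658041 - 2033895154761608346*I*√3/355952246560658041 ≈ 25.713 - 9.8969*I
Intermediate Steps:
m(w) = 58/3 (m(w) = -⅙*(-116) = 58/3)
U(j) = -9 + √3*√j (U(j) = -9 + √(j + (j + j)) = -9 + √(j + 2*j) = -9 + √(3*j) = -9 + √3*√j)
G = 58/150123 + 27534/(-9 + 2*I*√3) (G = 27534/(-9 + √3*√(-4)) + (58/3)/50041 = 27534/(-9 + √3*(2*I)) + (58/3)*(1/50041) = 27534/(-9 + 2*I*√3) + 58/150123 = 58/150123 + 27534/(-9 + 2*I*√3) ≈ -2664.6 - 1025.6*I)
y/G = -78664*150123*(2*√3 + 9*I)/(4*(-1033371540*I + 29*√3)) = -2952318918*(2*√3 + 9*I)/(-1033371540*I + 29*√3)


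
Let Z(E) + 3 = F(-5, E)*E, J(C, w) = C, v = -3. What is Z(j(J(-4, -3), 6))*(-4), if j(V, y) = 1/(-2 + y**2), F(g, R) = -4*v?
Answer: 180/17 ≈ 10.588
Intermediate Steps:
F(g, R) = 12 (F(g, R) = -4*(-3) = 12)
Z(E) = -3 + 12*E
Z(j(J(-4, -3), 6))*(-4) = (-3 + 12/(-2 + 6**2))*(-4) = (-3 + 12/(-2 + 36))*(-4) = (-3 + 12/34)*(-4) = (-3 + 12*(1/34))*(-4) = (-3 + 6/17)*(-4) = -45/17*(-4) = 180/17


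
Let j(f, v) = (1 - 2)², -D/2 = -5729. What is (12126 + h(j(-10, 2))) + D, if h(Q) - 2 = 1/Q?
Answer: 23587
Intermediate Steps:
D = 11458 (D = -2*(-5729) = 11458)
j(f, v) = 1 (j(f, v) = (-1)² = 1)
h(Q) = 2 + 1/Q
(12126 + h(j(-10, 2))) + D = (12126 + (2 + 1/1)) + 11458 = (12126 + (2 + 1)) + 11458 = (12126 + 3) + 11458 = 12129 + 11458 = 23587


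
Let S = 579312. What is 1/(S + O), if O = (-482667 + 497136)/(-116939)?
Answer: 116939/67744151499 ≈ 1.7262e-6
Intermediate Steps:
O = -14469/116939 (O = 14469*(-1/116939) = -14469/116939 ≈ -0.12373)
1/(S + O) = 1/(579312 - 14469/116939) = 1/(67744151499/116939) = 116939/67744151499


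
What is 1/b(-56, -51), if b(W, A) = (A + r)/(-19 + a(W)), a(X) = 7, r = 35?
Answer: ¾ ≈ 0.75000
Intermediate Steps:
b(W, A) = -35/12 - A/12 (b(W, A) = (A + 35)/(-19 + 7) = (35 + A)/(-12) = (35 + A)*(-1/12) = -35/12 - A/12)
1/b(-56, -51) = 1/(-35/12 - 1/12*(-51)) = 1/(-35/12 + 17/4) = 1/(4/3) = ¾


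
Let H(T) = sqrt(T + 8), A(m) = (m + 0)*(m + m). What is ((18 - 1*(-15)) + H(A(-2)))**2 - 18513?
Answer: -17144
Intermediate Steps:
A(m) = 2*m**2 (A(m) = m*(2*m) = 2*m**2)
H(T) = sqrt(8 + T)
((18 - 1*(-15)) + H(A(-2)))**2 - 18513 = ((18 - 1*(-15)) + sqrt(8 + 2*(-2)**2))**2 - 18513 = ((18 + 15) + sqrt(8 + 2*4))**2 - 18513 = (33 + sqrt(8 + 8))**2 - 18513 = (33 + sqrt(16))**2 - 18513 = (33 + 4)**2 - 18513 = 37**2 - 18513 = 1369 - 18513 = -17144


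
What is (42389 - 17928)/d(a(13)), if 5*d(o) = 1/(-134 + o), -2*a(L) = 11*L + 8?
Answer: -51245795/2 ≈ -2.5623e+7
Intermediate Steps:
a(L) = -4 - 11*L/2 (a(L) = -(11*L + 8)/2 = -(8 + 11*L)/2 = -4 - 11*L/2)
d(o) = 1/(5*(-134 + o))
(42389 - 17928)/d(a(13)) = (42389 - 17928)/((1/(5*(-134 + (-4 - 11/2*13))))) = 24461/((1/(5*(-134 + (-4 - 143/2))))) = 24461/((1/(5*(-134 - 151/2)))) = 24461/((1/(5*(-419/2)))) = 24461/(((⅕)*(-2/419))) = 24461/(-2/2095) = 24461*(-2095/2) = -51245795/2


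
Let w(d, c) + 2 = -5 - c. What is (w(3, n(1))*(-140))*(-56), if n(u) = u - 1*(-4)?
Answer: -94080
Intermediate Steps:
n(u) = 4 + u (n(u) = u + 4 = 4 + u)
w(d, c) = -7 - c (w(d, c) = -2 + (-5 - c) = -7 - c)
(w(3, n(1))*(-140))*(-56) = ((-7 - (4 + 1))*(-140))*(-56) = ((-7 - 1*5)*(-140))*(-56) = ((-7 - 5)*(-140))*(-56) = -12*(-140)*(-56) = 1680*(-56) = -94080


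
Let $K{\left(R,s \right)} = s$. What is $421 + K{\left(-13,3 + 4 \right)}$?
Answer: $428$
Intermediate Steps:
$421 + K{\left(-13,3 + 4 \right)} = 421 + \left(3 + 4\right) = 421 + 7 = 428$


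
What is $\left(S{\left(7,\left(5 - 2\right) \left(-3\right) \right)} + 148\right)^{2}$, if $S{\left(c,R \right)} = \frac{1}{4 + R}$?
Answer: $\frac{546121}{25} \approx 21845.0$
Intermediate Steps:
$\left(S{\left(7,\left(5 - 2\right) \left(-3\right) \right)} + 148\right)^{2} = \left(\frac{1}{4 + \left(5 - 2\right) \left(-3\right)} + 148\right)^{2} = \left(\frac{1}{4 + 3 \left(-3\right)} + 148\right)^{2} = \left(\frac{1}{4 - 9} + 148\right)^{2} = \left(\frac{1}{-5} + 148\right)^{2} = \left(- \frac{1}{5} + 148\right)^{2} = \left(\frac{739}{5}\right)^{2} = \frac{546121}{25}$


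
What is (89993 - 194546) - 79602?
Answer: -184155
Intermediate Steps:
(89993 - 194546) - 79602 = -104553 - 79602 = -184155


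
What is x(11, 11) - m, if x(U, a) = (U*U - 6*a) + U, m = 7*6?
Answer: 24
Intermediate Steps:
m = 42
x(U, a) = U + U² - 6*a (x(U, a) = (U² - 6*a) + U = U + U² - 6*a)
x(11, 11) - m = (11 + 11² - 6*11) - 1*42 = (11 + 121 - 66) - 42 = 66 - 42 = 24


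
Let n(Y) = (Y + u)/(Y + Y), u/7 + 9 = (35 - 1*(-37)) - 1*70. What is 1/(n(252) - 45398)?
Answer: -72/3268627 ≈ -2.2028e-5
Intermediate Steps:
u = -49 (u = -63 + 7*((35 - 1*(-37)) - 1*70) = -63 + 7*((35 + 37) - 70) = -63 + 7*(72 - 70) = -63 + 7*2 = -63 + 14 = -49)
n(Y) = (-49 + Y)/(2*Y) (n(Y) = (Y - 49)/(Y + Y) = (-49 + Y)/((2*Y)) = (-49 + Y)*(1/(2*Y)) = (-49 + Y)/(2*Y))
1/(n(252) - 45398) = 1/((1/2)*(-49 + 252)/252 - 45398) = 1/((1/2)*(1/252)*203 - 45398) = 1/(29/72 - 45398) = 1/(-3268627/72) = -72/3268627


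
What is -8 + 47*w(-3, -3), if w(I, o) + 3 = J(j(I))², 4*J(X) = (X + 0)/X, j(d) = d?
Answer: -2337/16 ≈ -146.06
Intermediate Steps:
J(X) = ¼ (J(X) = ((X + 0)/X)/4 = (X/X)/4 = (¼)*1 = ¼)
w(I, o) = -47/16 (w(I, o) = -3 + (¼)² = -3 + 1/16 = -47/16)
-8 + 47*w(-3, -3) = -8 + 47*(-47/16) = -8 - 2209/16 = -2337/16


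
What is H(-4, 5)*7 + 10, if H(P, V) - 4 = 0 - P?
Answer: 66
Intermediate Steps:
H(P, V) = 4 - P (H(P, V) = 4 + (0 - P) = 4 - P)
H(-4, 5)*7 + 10 = (4 - 1*(-4))*7 + 10 = (4 + 4)*7 + 10 = 8*7 + 10 = 56 + 10 = 66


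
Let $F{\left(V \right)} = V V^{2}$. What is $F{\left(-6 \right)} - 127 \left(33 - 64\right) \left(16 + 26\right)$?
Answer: $165138$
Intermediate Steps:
$F{\left(V \right)} = V^{3}$
$F{\left(-6 \right)} - 127 \left(33 - 64\right) \left(16 + 26\right) = \left(-6\right)^{3} - 127 \left(33 - 64\right) \left(16 + 26\right) = -216 - 127 \left(\left(-31\right) 42\right) = -216 - -165354 = -216 + 165354 = 165138$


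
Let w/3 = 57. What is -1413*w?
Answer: -241623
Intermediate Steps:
w = 171 (w = 3*57 = 171)
-1413*w = -1413*171 = -241623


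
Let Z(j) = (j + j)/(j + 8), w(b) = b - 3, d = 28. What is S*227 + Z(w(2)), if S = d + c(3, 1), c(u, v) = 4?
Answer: 50846/7 ≈ 7263.7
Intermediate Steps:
w(b) = -3 + b
Z(j) = 2*j/(8 + j) (Z(j) = (2*j)/(8 + j) = 2*j/(8 + j))
S = 32 (S = 28 + 4 = 32)
S*227 + Z(w(2)) = 32*227 + 2*(-3 + 2)/(8 + (-3 + 2)) = 7264 + 2*(-1)/(8 - 1) = 7264 + 2*(-1)/7 = 7264 + 2*(-1)*(⅐) = 7264 - 2/7 = 50846/7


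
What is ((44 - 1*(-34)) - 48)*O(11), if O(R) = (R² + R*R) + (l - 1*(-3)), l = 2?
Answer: 7410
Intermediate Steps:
O(R) = 5 + 2*R² (O(R) = (R² + R*R) + (2 - 1*(-3)) = (R² + R²) + (2 + 3) = 2*R² + 5 = 5 + 2*R²)
((44 - 1*(-34)) - 48)*O(11) = ((44 - 1*(-34)) - 48)*(5 + 2*11²) = ((44 + 34) - 48)*(5 + 2*121) = (78 - 48)*(5 + 242) = 30*247 = 7410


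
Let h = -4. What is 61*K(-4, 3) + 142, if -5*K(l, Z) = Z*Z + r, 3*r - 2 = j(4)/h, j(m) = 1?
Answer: 301/12 ≈ 25.083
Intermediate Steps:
r = 7/12 (r = ⅔ + (1/(-4))/3 = ⅔ + (1*(-¼))/3 = ⅔ + (⅓)*(-¼) = ⅔ - 1/12 = 7/12 ≈ 0.58333)
K(l, Z) = -7/60 - Z²/5 (K(l, Z) = -(Z*Z + 7/12)/5 = -(Z² + 7/12)/5 = -(7/12 + Z²)/5 = -7/60 - Z²/5)
61*K(-4, 3) + 142 = 61*(-7/60 - ⅕*3²) + 142 = 61*(-7/60 - ⅕*9) + 142 = 61*(-7/60 - 9/5) + 142 = 61*(-23/12) + 142 = -1403/12 + 142 = 301/12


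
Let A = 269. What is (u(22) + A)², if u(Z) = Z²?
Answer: 567009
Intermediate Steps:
(u(22) + A)² = (22² + 269)² = (484 + 269)² = 753² = 567009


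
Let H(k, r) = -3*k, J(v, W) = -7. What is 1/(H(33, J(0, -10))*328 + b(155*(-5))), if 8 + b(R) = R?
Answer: -1/33255 ≈ -3.0071e-5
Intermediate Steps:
b(R) = -8 + R
1/(H(33, J(0, -10))*328 + b(155*(-5))) = 1/(-3*33*328 + (-8 + 155*(-5))) = 1/(-99*328 + (-8 - 775)) = 1/(-32472 - 783) = 1/(-33255) = -1/33255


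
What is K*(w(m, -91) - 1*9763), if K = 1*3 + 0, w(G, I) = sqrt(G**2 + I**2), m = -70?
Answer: -29289 + 21*sqrt(269) ≈ -28945.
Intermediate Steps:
K = 3 (K = 3 + 0 = 3)
K*(w(m, -91) - 1*9763) = 3*(sqrt((-70)**2 + (-91)**2) - 1*9763) = 3*(sqrt(4900 + 8281) - 9763) = 3*(sqrt(13181) - 9763) = 3*(7*sqrt(269) - 9763) = 3*(-9763 + 7*sqrt(269)) = -29289 + 21*sqrt(269)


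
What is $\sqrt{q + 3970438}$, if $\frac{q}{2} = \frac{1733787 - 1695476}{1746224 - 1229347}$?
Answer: $\frac{18 \sqrt{3273918314843179}}{516877} \approx 1992.6$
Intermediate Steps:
$q = \frac{76622}{516877}$ ($q = 2 \frac{1733787 - 1695476}{1746224 - 1229347} = 2 \cdot \frac{38311}{516877} = \frac{76622}{516877} \approx 0.14824$)
$\sqrt{q + 3970438} = \sqrt{\frac{76622}{516877} + 3970438} = \sqrt{\frac{2052228158748}{516877}} = \frac{18 \sqrt{3273918314843179}}{516877}$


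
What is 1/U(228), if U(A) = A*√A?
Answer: √57/25992 ≈ 0.00029047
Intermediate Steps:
U(A) = A^(3/2)
1/U(228) = 1/(228^(3/2)) = 1/(456*√57) = √57/25992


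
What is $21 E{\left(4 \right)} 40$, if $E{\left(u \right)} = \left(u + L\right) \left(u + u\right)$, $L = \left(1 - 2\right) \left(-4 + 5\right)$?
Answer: $20160$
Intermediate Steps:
$L = -1$ ($L = \left(-1\right) 1 = -1$)
$E{\left(u \right)} = 2 u \left(-1 + u\right)$ ($E{\left(u \right)} = \left(u - 1\right) \left(u + u\right) = \left(-1 + u\right) 2 u = 2 u \left(-1 + u\right)$)
$21 E{\left(4 \right)} 40 = 21 \cdot 2 \cdot 4 \left(-1 + 4\right) 40 = 21 \cdot 2 \cdot 4 \cdot 3 \cdot 40 = 21 \cdot 24 \cdot 40 = 504 \cdot 40 = 20160$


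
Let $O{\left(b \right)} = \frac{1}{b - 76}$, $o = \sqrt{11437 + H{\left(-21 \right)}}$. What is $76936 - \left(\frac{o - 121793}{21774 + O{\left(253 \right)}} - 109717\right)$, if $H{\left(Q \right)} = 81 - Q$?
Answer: $\frac{719382032708}{3853999} - \frac{177 \sqrt{11539}}{3853999} \approx 1.8666 \cdot 10^{5}$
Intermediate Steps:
$o = \sqrt{11539}$ ($o = \sqrt{11437 + \left(81 - -21\right)} = \sqrt{11437 + \left(81 + 21\right)} = \sqrt{11437 + 102} = \sqrt{11539} \approx 107.42$)
$O{\left(b \right)} = \frac{1}{-76 + b}$
$76936 - \left(\frac{o - 121793}{21774 + O{\left(253 \right)}} - 109717\right) = 76936 - \left(\frac{\sqrt{11539} - 121793}{21774 + \frac{1}{-76 + 253}} - 109717\right) = 76936 - \left(\frac{-121793 + \sqrt{11539}}{21774 + \frac{1}{177}} - 109717\right) = 76936 - \left(\frac{-121793 + \sqrt{11539}}{\frac{3853999}{177}} - 109717\right) = 76936 - \left(\left(-121793 + \sqrt{11539}\right) \frac{177}{3853999} - 109717\right) = 76936 - \left(\left(- \frac{21557361}{3853999} + \frac{177 \sqrt{11539}}{3853999}\right) - 109717\right) = 76936 - \left(- \frac{422870765644}{3853999} + \frac{177 \sqrt{11539}}{3853999}\right) = 76936 + \left(\frac{422870765644}{3853999} - \frac{177 \sqrt{11539}}{3853999}\right) = \frac{719382032708}{3853999} - \frac{177 \sqrt{11539}}{3853999}$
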